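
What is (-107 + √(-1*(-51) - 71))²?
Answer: 11429 - 428*I*√5 ≈ 11429.0 - 957.04*I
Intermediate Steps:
(-107 + √(-1*(-51) - 71))² = (-107 + √(51 - 71))² = (-107 + √(-20))² = (-107 + 2*I*√5)²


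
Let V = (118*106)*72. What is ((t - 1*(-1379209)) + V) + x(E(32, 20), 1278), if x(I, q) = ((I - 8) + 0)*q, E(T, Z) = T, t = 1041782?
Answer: 3352239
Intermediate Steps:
V = 900576 (V = 12508*72 = 900576)
x(I, q) = q*(-8 + I) (x(I, q) = ((-8 + I) + 0)*q = (-8 + I)*q = q*(-8 + I))
((t - 1*(-1379209)) + V) + x(E(32, 20), 1278) = ((1041782 - 1*(-1379209)) + 900576) + 1278*(-8 + 32) = ((1041782 + 1379209) + 900576) + 1278*24 = (2420991 + 900576) + 30672 = 3321567 + 30672 = 3352239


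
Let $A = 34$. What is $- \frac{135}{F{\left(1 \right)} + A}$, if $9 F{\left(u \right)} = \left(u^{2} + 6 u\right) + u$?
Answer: $- \frac{1215}{314} \approx -3.8694$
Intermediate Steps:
$F{\left(u \right)} = \frac{u^{2}}{9} + \frac{7 u}{9}$ ($F{\left(u \right)} = \frac{\left(u^{2} + 6 u\right) + u}{9} = \frac{u^{2} + 7 u}{9} = \frac{u^{2}}{9} + \frac{7 u}{9}$)
$- \frac{135}{F{\left(1 \right)} + A} = - \frac{135}{\frac{1}{9} \cdot 1 \left(7 + 1\right) + 34} = - \frac{135}{\frac{1}{9} \cdot 1 \cdot 8 + 34} = - \frac{135}{\frac{8}{9} + 34} = - \frac{135}{\frac{314}{9}} = \left(-135\right) \frac{9}{314} = - \frac{1215}{314}$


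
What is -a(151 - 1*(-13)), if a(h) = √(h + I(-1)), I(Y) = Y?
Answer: -√163 ≈ -12.767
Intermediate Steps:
a(h) = √(-1 + h) (a(h) = √(h - 1) = √(-1 + h))
-a(151 - 1*(-13)) = -√(-1 + (151 - 1*(-13))) = -√(-1 + (151 + 13)) = -√(-1 + 164) = -√163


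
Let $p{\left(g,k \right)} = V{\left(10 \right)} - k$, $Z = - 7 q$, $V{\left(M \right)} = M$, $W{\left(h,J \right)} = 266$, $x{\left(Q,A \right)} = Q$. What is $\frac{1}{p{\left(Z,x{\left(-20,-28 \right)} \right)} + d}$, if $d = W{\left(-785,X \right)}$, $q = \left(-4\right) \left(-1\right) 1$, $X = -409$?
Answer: $\frac{1}{296} \approx 0.0033784$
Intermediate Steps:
$q = 4$ ($q = 4 \cdot 1 = 4$)
$Z = -28$ ($Z = \left(-7\right) 4 = -28$)
$p{\left(g,k \right)} = 10 - k$
$d = 266$
$\frac{1}{p{\left(Z,x{\left(-20,-28 \right)} \right)} + d} = \frac{1}{\left(10 - -20\right) + 266} = \frac{1}{\left(10 + 20\right) + 266} = \frac{1}{30 + 266} = \frac{1}{296}$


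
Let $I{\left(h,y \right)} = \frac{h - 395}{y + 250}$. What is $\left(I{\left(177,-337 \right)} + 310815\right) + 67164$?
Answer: $\frac{32884391}{87} \approx 3.7798 \cdot 10^{5}$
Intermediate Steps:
$I{\left(h,y \right)} = \frac{-395 + h}{250 + y}$
$\left(I{\left(177,-337 \right)} + 310815\right) + 67164 = \left(\frac{-395 + 177}{250 - 337} + 310815\right) + 67164 = \left(\frac{1}{-87} \left(-218\right) + 310815\right) + 67164 = \left(\left(- \frac{1}{87}\right) \left(-218\right) + 310815\right) + 67164 = \left(\frac{218}{87} + 310815\right) + 67164 = \frac{27041123}{87} + 67164 = \frac{32884391}{87}$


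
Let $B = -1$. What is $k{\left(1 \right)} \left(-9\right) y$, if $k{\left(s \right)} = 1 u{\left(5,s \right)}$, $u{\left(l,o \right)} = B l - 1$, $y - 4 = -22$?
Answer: $-972$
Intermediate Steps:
$y = -18$ ($y = 4 - 22 = -18$)
$u{\left(l,o \right)} = -1 - l$ ($u{\left(l,o \right)} = - l - 1 = -1 - l$)
$k{\left(s \right)} = -6$ ($k{\left(s \right)} = 1 \left(-1 - 5\right) = 1 \left(-6\right) = -6$)
$k{\left(1 \right)} \left(-9\right) y = \left(-6\right) \left(-9\right) \left(-18\right) = 54 \left(-18\right) = -972$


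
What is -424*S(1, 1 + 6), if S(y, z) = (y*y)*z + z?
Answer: -5936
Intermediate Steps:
S(y, z) = z + z*y² (S(y, z) = y²*z + z = z*y² + z = z + z*y²)
-424*S(1, 1 + 6) = -424*(1 + 6)*(1 + 1²) = -2968*(1 + 1) = -2968*2 = -424*14 = -5936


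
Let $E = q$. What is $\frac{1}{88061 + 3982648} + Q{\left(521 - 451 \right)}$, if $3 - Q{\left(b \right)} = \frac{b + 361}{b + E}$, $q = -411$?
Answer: $\frac{5918811227}{1388111769} \approx 4.2639$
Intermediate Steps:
$E = -411$
$Q{\left(b \right)} = 3 - \frac{361 + b}{-411 + b}$ ($Q{\left(b \right)} = 3 - \frac{b + 361}{b - 411} = 3 - \frac{361 + b}{-411 + b}$)
$\frac{1}{88061 + 3982648} + Q{\left(521 - 451 \right)} = \frac{1}{88061 + 3982648} + \frac{2 \left(-797 + \left(521 - 451\right)\right)}{-411 + \left(521 - 451\right)} = \frac{1}{4070709} + \frac{2 \left(-797 + \left(521 - 451\right)\right)}{-411 + \left(521 - 451\right)} = \frac{1}{4070709} + \frac{2 \left(-797 + 70\right)}{-411 + 70} = \frac{1}{4070709} + 2 \frac{1}{-341} \left(-727\right) = \frac{1}{4070709} + 2 \left(- \frac{1}{341}\right) \left(-727\right) = \frac{1}{4070709} + \frac{1454}{341} = \frac{5918811227}{1388111769}$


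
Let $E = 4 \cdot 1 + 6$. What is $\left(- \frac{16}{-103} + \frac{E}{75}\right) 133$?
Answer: $\frac{59318}{1545} \approx 38.394$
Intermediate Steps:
$E = 10$ ($E = 4 + 6 = 10$)
$\left(- \frac{16}{-103} + \frac{E}{75}\right) 133 = \left(- \frac{16}{-103} + \frac{10}{75}\right) 133 = \left(\left(-16\right) \left(- \frac{1}{103}\right) + 10 \cdot \frac{1}{75}\right) 133 = \left(\frac{16}{103} + \frac{2}{15}\right) 133 = \frac{446}{1545} \cdot 133 = \frac{59318}{1545}$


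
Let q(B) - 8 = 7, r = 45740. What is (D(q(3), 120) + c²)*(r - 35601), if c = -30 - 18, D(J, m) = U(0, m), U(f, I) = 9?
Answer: 23451507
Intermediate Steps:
q(B) = 15 (q(B) = 8 + 7 = 15)
D(J, m) = 9
c = -48
(D(q(3), 120) + c²)*(r - 35601) = (9 + (-48)²)*(45740 - 35601) = (9 + 2304)*10139 = 2313*10139 = 23451507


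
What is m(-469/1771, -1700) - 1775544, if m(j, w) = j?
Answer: -449212699/253 ≈ -1.7755e+6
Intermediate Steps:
m(-469/1771, -1700) - 1775544 = -469/1771 - 1775544 = -469*1/1771 - 1775544 = -67/253 - 1775544 = -449212699/253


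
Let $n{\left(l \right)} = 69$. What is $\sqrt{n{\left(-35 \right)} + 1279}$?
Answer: $2 \sqrt{337} \approx 36.715$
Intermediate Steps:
$\sqrt{n{\left(-35 \right)} + 1279} = \sqrt{69 + 1279} = \sqrt{1348} = 2 \sqrt{337}$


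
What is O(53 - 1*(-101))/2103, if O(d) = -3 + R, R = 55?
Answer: 52/2103 ≈ 0.024727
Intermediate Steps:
O(d) = 52 (O(d) = -3 + 55 = 52)
O(53 - 1*(-101))/2103 = 52/2103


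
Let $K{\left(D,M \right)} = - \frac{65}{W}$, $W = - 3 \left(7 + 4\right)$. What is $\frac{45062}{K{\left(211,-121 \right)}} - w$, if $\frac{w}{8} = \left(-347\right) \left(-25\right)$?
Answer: $- \frac{3023954}{65} \approx -46522.0$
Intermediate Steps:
$W = -33$ ($W = \left(-3\right) 11 = -33$)
$w = 69400$ ($w = 8 \left(\left(-347\right) \left(-25\right)\right) = 8 \cdot 8675 = 69400$)
$K{\left(D,M \right)} = \frac{65}{33}$ ($K{\left(D,M \right)} = - \frac{65}{-33} = \left(-65\right) \left(- \frac{1}{33}\right) = \frac{65}{33}$)
$\frac{45062}{K{\left(211,-121 \right)}} - w = \frac{45062}{\frac{65}{33}} - 69400 = 45062 \cdot \frac{33}{65} - 69400 = \frac{1487046}{65} - 69400 = - \frac{3023954}{65}$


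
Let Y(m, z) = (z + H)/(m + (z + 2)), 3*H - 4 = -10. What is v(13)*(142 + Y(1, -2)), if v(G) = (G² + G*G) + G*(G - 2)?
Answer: 66378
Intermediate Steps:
H = -2 (H = 4/3 + (⅓)*(-10) = 4/3 - 10/3 = -2)
v(G) = 2*G² + G*(-2 + G) (v(G) = (G² + G²) + G*(-2 + G) = 2*G² + G*(-2 + G))
Y(m, z) = (-2 + z)/(2 + m + z) (Y(m, z) = (z - 2)/(m + (z + 2)) = (-2 + z)/(m + (2 + z)) = (-2 + z)/(2 + m + z))
v(13)*(142 + Y(1, -2)) = (13*(-2 + 3*13))*(142 + (-2 - 2)/(2 + 1 - 2)) = (13*(-2 + 39))*(142 - 4/1) = (13*37)*(142 + 1*(-4)) = 481*(142 - 4) = 481*138 = 66378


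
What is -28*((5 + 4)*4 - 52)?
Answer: 448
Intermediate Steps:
-28*((5 + 4)*4 - 52) = -28*(9*4 - 52) = -28*(36 - 52) = -28*(-16) = 448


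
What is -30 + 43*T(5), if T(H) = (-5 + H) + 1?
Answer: 13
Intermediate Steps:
T(H) = -4 + H
-30 + 43*T(5) = -30 + 43*(-4 + 5) = -30 + 43*1 = -30 + 43 = 13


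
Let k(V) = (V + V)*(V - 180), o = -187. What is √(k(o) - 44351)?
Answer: 9*√1147 ≈ 304.81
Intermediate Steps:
k(V) = 2*V*(-180 + V) (k(V) = (2*V)*(-180 + V) = 2*V*(-180 + V))
√(k(o) - 44351) = √(2*(-187)*(-180 - 187) - 44351) = √(2*(-187)*(-367) - 44351) = √(137258 - 44351) = √92907 = 9*√1147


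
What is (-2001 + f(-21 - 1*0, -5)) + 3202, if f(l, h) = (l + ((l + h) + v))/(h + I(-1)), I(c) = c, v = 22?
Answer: 7231/6 ≈ 1205.2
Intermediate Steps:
f(l, h) = (22 + h + 2*l)/(-1 + h) (f(l, h) = (l + ((l + h) + 22))/(h - 1) = (l + ((h + l) + 22))/(-1 + h) = (l + (22 + h + l))/(-1 + h) = (22 + h + 2*l)/(-1 + h))
(-2001 + f(-21 - 1*0, -5)) + 3202 = (-2001 + (22 - 5 + 2*(-21 - 1*0))/(-1 - 5)) + 3202 = (-2001 + (22 - 5 + 2*(-21 + 0))/(-6)) + 3202 = (-2001 - (22 - 5 + 2*(-21))/6) + 3202 = (-2001 - (22 - 5 - 42)/6) + 3202 = (-2001 - ⅙*(-25)) + 3202 = (-2001 + 25/6) + 3202 = -11981/6 + 3202 = 7231/6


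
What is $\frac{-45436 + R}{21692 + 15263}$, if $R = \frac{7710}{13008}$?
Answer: $- \frac{98503963}{80118440} \approx -1.2295$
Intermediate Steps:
$R = \frac{1285}{2168}$ ($R = 7710 \cdot \frac{1}{13008} = \frac{1285}{2168} \approx 0.59271$)
$\frac{-45436 + R}{21692 + 15263} = \frac{-45436 + \frac{1285}{2168}}{21692 + 15263} = - \frac{98503963}{2168 \cdot 36955} = \left(- \frac{98503963}{2168}\right) \frac{1}{36955} = - \frac{98503963}{80118440}$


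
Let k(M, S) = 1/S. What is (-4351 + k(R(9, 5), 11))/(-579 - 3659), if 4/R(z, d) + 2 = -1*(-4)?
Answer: 23930/23309 ≈ 1.0266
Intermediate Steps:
R(z, d) = 2 (R(z, d) = 4/(-2 - 1*(-4)) = 4/(-2 + 4) = 4/2 = 4*(½) = 2)
(-4351 + k(R(9, 5), 11))/(-579 - 3659) = (-4351 + 1/11)/(-579 - 3659) = (-4351 + 1/11)/(-4238) = -47860/11*(-1/4238) = 23930/23309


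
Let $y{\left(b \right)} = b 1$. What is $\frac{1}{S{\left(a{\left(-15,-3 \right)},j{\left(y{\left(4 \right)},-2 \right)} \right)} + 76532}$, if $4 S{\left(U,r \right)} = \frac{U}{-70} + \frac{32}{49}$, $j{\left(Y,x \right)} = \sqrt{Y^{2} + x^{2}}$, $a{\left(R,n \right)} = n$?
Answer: $\frac{1960}{150003061} \approx 1.3066 \cdot 10^{-5}$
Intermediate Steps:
$y{\left(b \right)} = b$
$S{\left(U,r \right)} = \frac{8}{49} - \frac{U}{280}$ ($S{\left(U,r \right)} = \frac{\frac{U}{-70} + \frac{32}{49}}{4} = \frac{U \left(- \frac{1}{70}\right) + 32 \cdot \frac{1}{49}}{4} = \frac{- \frac{U}{70} + \frac{32}{49}}{4} = \frac{\frac{32}{49} - \frac{U}{70}}{4} = \frac{8}{49} - \frac{U}{280}$)
$\frac{1}{S{\left(a{\left(-15,-3 \right)},j{\left(y{\left(4 \right)},-2 \right)} \right)} + 76532} = \frac{1}{\left(\frac{8}{49} - - \frac{3}{280}\right) + 76532} = \frac{1}{\left(\frac{8}{49} + \frac{3}{280}\right) + 76532} = \frac{1}{\frac{341}{1960} + 76532} = \frac{1}{\frac{150003061}{1960}} = \frac{1960}{150003061}$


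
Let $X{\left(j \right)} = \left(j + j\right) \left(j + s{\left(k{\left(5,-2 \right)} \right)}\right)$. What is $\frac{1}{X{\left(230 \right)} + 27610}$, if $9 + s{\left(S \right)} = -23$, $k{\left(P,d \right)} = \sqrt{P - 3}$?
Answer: $\frac{1}{118690} \approx 8.4253 \cdot 10^{-6}$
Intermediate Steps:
$k{\left(P,d \right)} = \sqrt{-3 + P}$
$s{\left(S \right)} = -32$ ($s{\left(S \right)} = -9 - 23 = -32$)
$X{\left(j \right)} = 2 j \left(-32 + j\right)$ ($X{\left(j \right)} = \left(j + j\right) \left(j - 32\right) = 2 j \left(-32 + j\right)$)
$\frac{1}{X{\left(230 \right)} + 27610} = \frac{1}{2 \cdot 230 \left(-32 + 230\right) + 27610} = \frac{1}{2 \cdot 230 \cdot 198 + 27610} = \frac{1}{91080 + 27610} = \frac{1}{118690}$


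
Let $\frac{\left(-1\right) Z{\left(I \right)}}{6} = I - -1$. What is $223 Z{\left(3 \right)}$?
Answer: $-5352$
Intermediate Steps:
$Z{\left(I \right)} = -6 - 6 I$ ($Z{\left(I \right)} = - 6 \left(I - -1\right) = - 6 \left(I + 1\right) = - 6 \left(1 + I\right) = -6 - 6 I$)
$223 Z{\left(3 \right)} = 223 \left(-6 - 18\right) = 223 \left(-24\right) = -5352$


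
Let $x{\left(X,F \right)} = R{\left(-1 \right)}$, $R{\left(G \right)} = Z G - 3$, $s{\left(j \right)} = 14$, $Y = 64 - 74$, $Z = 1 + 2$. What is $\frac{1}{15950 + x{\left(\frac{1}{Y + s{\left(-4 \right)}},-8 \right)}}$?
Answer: $\frac{1}{15944} \approx 6.2719 \cdot 10^{-5}$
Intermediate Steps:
$Z = 3$
$Y = -10$ ($Y = 64 - 74 = -10$)
$R{\left(G \right)} = -3 + 3 G$ ($R{\left(G \right)} = 3 G - 3 = -3 + 3 G$)
$x{\left(X,F \right)} = -6$ ($x{\left(X,F \right)} = -3 + 3 \left(-1\right) = -3 - 3 = -6$)
$\frac{1}{15950 + x{\left(\frac{1}{Y + s{\left(-4 \right)}},-8 \right)}} = \frac{1}{15950 - 6} = \frac{1}{15944}$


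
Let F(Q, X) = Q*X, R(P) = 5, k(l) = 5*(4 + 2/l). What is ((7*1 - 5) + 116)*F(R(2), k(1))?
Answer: 17700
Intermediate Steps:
k(l) = 20 + 10/l
((7*1 - 5) + 116)*F(R(2), k(1)) = ((7*1 - 5) + 116)*(5*(20 + 10/1)) = ((7 - 5) + 116)*(5*(20 + 10*1)) = (2 + 116)*(5*(20 + 10)) = 118*(5*30) = 118*150 = 17700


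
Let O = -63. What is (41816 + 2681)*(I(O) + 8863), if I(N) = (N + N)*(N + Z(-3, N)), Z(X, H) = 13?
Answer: 674708011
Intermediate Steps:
I(N) = 2*N*(13 + N) (I(N) = (N + N)*(N + 13) = (2*N)*(13 + N) = 2*N*(13 + N))
(41816 + 2681)*(I(O) + 8863) = (41816 + 2681)*(2*(-63)*(13 - 63) + 8863) = 44497*(2*(-63)*(-50) + 8863) = 44497*(6300 + 8863) = 44497*15163 = 674708011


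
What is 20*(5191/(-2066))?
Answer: -51910/1033 ≈ -50.252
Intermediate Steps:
20*(5191/(-2066)) = 20*(5191*(-1/2066)) = 20*(-5191/2066) = -51910/1033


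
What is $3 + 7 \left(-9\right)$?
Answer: $-60$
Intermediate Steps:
$3 + 7 \left(-9\right) = 3 - 63 = -60$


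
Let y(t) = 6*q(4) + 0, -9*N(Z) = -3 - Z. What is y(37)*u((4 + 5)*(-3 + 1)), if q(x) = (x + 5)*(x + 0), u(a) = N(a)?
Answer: -360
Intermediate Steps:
N(Z) = ⅓ + Z/9 (N(Z) = -(-3 - Z)/9 = ⅓ + Z/9)
u(a) = ⅓ + a/9
q(x) = x*(5 + x) (q(x) = (5 + x)*x = x*(5 + x))
y(t) = 216 (y(t) = 6*(4*(5 + 4)) + 0 = 6*(4*9) + 0 = 6*36 + 0 = 216 + 0 = 216)
y(37)*u((4 + 5)*(-3 + 1)) = 216*(⅓ + ((4 + 5)*(-3 + 1))/9) = 216*(⅓ + (9*(-2))/9) = 216*(⅓ + (⅑)*(-18)) = 216*(⅓ - 2) = 216*(-5/3) = -360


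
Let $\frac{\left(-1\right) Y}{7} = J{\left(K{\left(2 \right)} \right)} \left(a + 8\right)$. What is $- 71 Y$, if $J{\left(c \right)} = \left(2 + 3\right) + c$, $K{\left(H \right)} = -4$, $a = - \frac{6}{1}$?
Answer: $994$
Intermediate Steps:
$a = -6$ ($a = \left(-6\right) 1 = -6$)
$J{\left(c \right)} = 5 + c$
$Y = -14$ ($Y = - 7 \left(5 - 4\right) \left(-6 + 8\right) = - 7 \cdot 1 \cdot 2 = \left(-7\right) 2 = -14$)
$- 71 Y = \left(-71\right) \left(-14\right) = 994$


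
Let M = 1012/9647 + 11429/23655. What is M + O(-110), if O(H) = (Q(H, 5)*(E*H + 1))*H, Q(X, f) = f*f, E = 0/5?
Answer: -57037746757/20745435 ≈ -2749.4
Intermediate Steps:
E = 0 (E = 0*(⅕) = 0)
M = 12199493/20745435 (M = 1012*(1/9647) + 11429*(1/23655) = 92/877 + 11429/23655 = 12199493/20745435 ≈ 0.58806)
Q(X, f) = f²
O(H) = 25*H (O(H) = (5²*(0*H + 1))*H = (25*(0 + 1))*H = (25*1)*H = 25*H)
M + O(-110) = 12199493/20745435 + 25*(-110) = 12199493/20745435 - 2750 = -57037746757/20745435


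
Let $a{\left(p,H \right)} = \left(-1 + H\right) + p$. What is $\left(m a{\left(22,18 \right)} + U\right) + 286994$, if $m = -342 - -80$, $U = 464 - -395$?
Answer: $277635$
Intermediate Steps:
$a{\left(p,H \right)} = -1 + H + p$
$U = 859$ ($U = 464 + 395 = 859$)
$m = -262$ ($m = -342 + 80 = -262$)
$\left(m a{\left(22,18 \right)} + U\right) + 286994 = \left(- 262 \left(-1 + 18 + 22\right) + 859\right) + 286994 = \left(\left(-262\right) 39 + 859\right) + 286994 = \left(-10218 + 859\right) + 286994 = -9359 + 286994 = 277635$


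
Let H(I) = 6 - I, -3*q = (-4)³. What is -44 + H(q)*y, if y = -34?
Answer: 1432/3 ≈ 477.33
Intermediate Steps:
q = 64/3 (q = -⅓*(-4)³ = -⅓*(-64) = 64/3 ≈ 21.333)
-44 + H(q)*y = -44 + (6 - 1*64/3)*(-34) = -44 + (6 - 64/3)*(-34) = -44 - 46/3*(-34) = -44 + 1564/3 = 1432/3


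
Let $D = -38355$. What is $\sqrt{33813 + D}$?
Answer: $i \sqrt{4542} \approx 67.394 i$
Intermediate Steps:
$\sqrt{33813 + D} = \sqrt{33813 - 38355} = \sqrt{-4542} = i \sqrt{4542}$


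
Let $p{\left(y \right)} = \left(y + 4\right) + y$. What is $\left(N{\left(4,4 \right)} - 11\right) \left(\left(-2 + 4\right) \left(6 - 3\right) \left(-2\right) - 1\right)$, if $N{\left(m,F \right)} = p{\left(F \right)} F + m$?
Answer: $-533$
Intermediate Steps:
$p{\left(y \right)} = 4 + 2 y$ ($p{\left(y \right)} = \left(4 + y\right) + y = 4 + 2 y$)
$N{\left(m,F \right)} = m + F \left(4 + 2 F\right)$ ($N{\left(m,F \right)} = \left(4 + 2 F\right) F + m = F \left(4 + 2 F\right) + m = m + F \left(4 + 2 F\right)$)
$\left(N{\left(4,4 \right)} - 11\right) \left(\left(-2 + 4\right) \left(6 - 3\right) \left(-2\right) - 1\right) = \left(\left(4 + 2 \cdot 4 \left(2 + 4\right)\right) - 11\right) \left(\left(-2 + 4\right) \left(6 - 3\right) \left(-2\right) - 1\right) = \left(\left(4 + 2 \cdot 4 \cdot 6\right) - 11\right) \left(2 \cdot 3 \left(-2\right) - 1\right) = \left(\left(4 + 48\right) - 11\right) \left(6 \left(-2\right) - 1\right) = \left(52 - 11\right) \left(-12 - 1\right) = 41 \left(-13\right) = -533$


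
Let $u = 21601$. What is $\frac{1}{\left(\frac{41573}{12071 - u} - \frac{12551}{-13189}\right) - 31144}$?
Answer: $- \frac{11426470}{355904953977} \approx -3.2105 \cdot 10^{-5}$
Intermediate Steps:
$\frac{1}{\left(\frac{41573}{12071 - u} - \frac{12551}{-13189}\right) - 31144} = \frac{1}{\left(\frac{41573}{12071 - 21601} - \frac{12551}{-13189}\right) - 31144} = \frac{1}{\left(\frac{41573}{12071 - 21601} - - \frac{1141}{1199}\right) - 31144} = \frac{1}{\left(\frac{41573}{-9530} + \frac{1141}{1199}\right) - 31144} = \frac{1}{\left(41573 \left(- \frac{1}{9530}\right) + \frac{1141}{1199}\right) - 31144} = \frac{1}{\left(- \frac{41573}{9530} + \frac{1141}{1199}\right) - 31144} = \frac{1}{- \frac{38972297}{11426470} - 31144} = \frac{1}{- \frac{355904953977}{11426470}} = - \frac{11426470}{355904953977}$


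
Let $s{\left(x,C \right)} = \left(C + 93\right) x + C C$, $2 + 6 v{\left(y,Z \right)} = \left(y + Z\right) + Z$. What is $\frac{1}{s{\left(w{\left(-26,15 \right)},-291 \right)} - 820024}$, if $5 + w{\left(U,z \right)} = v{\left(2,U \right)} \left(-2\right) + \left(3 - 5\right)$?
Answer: $- \frac{1}{737389} \approx -1.3561 \cdot 10^{-6}$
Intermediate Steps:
$v{\left(y,Z \right)} = - \frac{1}{3} + \frac{Z}{3} + \frac{y}{6}$ ($v{\left(y,Z \right)} = - \frac{1}{3} + \frac{\left(y + Z\right) + Z}{6} = - \frac{1}{3} + \frac{\left(Z + y\right) + Z}{6} = - \frac{1}{3} + \frac{y + 2 Z}{6} = - \frac{1}{3} + \left(\frac{Z}{3} + \frac{y}{6}\right) = - \frac{1}{3} + \frac{Z}{3} + \frac{y}{6}$)
$w{\left(U,z \right)} = -7 - \frac{2 U}{3}$ ($w{\left(U,z \right)} = -5 + \left(\left(- \frac{1}{3} + \frac{U}{3} + \frac{1}{6} \cdot 2\right) \left(-2\right) + \left(3 - 5\right)\right) = -5 + \left(\left(- \frac{1}{3} + \frac{U}{3} + \frac{1}{3}\right) \left(-2\right) - 2\right) = -5 + \left(\frac{U}{3} \left(-2\right) - 2\right) = -5 - \left(2 + \frac{2 U}{3}\right) = -7 - \frac{2 U}{3}$)
$s{\left(x,C \right)} = C^{2} + x \left(93 + C\right)$ ($s{\left(x,C \right)} = \left(93 + C\right) x + C^{2} = x \left(93 + C\right) + C^{2} = C^{2} + x \left(93 + C\right)$)
$\frac{1}{s{\left(w{\left(-26,15 \right)},-291 \right)} - 820024} = \frac{1}{\left(\left(-291\right)^{2} + 93 \left(-7 - - \frac{52}{3}\right) - 291 \left(-7 - - \frac{52}{3}\right)\right) - 820024} = \frac{1}{\left(84681 + 93 \left(-7 + \frac{52}{3}\right) - 291 \left(-7 + \frac{52}{3}\right)\right) - 820024} = \frac{1}{\left(84681 + 93 \cdot \frac{31}{3} - 3007\right) - 820024} = \frac{1}{\left(84681 + 961 - 3007\right) - 820024} = \frac{1}{82635 - 820024} = \frac{1}{-737389} = - \frac{1}{737389}$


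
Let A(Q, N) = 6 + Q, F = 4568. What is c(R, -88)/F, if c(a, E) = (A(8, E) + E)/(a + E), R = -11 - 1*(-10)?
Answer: 37/203276 ≈ 0.00018202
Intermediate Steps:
R = -1 (R = -11 + 10 = -1)
c(a, E) = (14 + E)/(E + a) (c(a, E) = ((6 + 8) + E)/(a + E) = (14 + E)/(E + a))
c(R, -88)/F = ((14 - 88)/(-88 - 1))/4568 = (-74/(-89))*(1/4568) = -1/89*(-74)*(1/4568) = (74/89)*(1/4568) = 37/203276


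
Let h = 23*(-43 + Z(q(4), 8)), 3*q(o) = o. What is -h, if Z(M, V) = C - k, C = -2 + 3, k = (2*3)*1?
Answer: 1104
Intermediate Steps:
k = 6 (k = 6*1 = 6)
q(o) = o/3
C = 1
Z(M, V) = -5 (Z(M, V) = 1 - 1*6 = 1 - 6 = -5)
h = -1104 (h = 23*(-43 - 5) = 23*(-48) = -1104)
-h = -1*(-1104) = 1104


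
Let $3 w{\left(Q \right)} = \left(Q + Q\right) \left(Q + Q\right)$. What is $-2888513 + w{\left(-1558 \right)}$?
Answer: $\frac{1043917}{3} \approx 3.4797 \cdot 10^{5}$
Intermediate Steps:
$w{\left(Q \right)} = \frac{4 Q^{2}}{3}$ ($w{\left(Q \right)} = \frac{\left(Q + Q\right) \left(Q + Q\right)}{3} = \frac{2 Q 2 Q}{3} = \frac{4 Q^{2}}{3}$)
$-2888513 + w{\left(-1558 \right)} = -2888513 + \frac{4 \left(-1558\right)^{2}}{3} = -2888513 + \frac{4}{3} \cdot 2427364 = -2888513 + \frac{9709456}{3} = \frac{1043917}{3}$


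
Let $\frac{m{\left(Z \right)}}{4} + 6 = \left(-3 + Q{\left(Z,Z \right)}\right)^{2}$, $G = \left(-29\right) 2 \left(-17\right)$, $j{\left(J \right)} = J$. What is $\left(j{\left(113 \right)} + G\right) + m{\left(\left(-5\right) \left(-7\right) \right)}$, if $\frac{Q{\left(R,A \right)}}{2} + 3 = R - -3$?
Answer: $19031$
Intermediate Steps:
$G = 986$ ($G = \left(-58\right) \left(-17\right) = 986$)
$Q{\left(R,A \right)} = 2 R$ ($Q{\left(R,A \right)} = -6 + 2 \left(R - -3\right) = -6 + 2 \left(R + 3\right) = -6 + 2 \left(3 + R\right) = -6 + \left(6 + 2 R\right) = 2 R$)
$m{\left(Z \right)} = -24 + 4 \left(-3 + 2 Z\right)^{2}$
$\left(j{\left(113 \right)} + G\right) + m{\left(\left(-5\right) \left(-7\right) \right)} = \left(113 + 986\right) - \left(24 - 4 \left(-3 + 2 \left(\left(-5\right) \left(-7\right)\right)\right)^{2}\right) = 1099 - \left(24 - 4 \left(-3 + 2 \cdot 35\right)^{2}\right) = 1099 - \left(24 - 4 \left(-3 + 70\right)^{2}\right) = 1099 - \left(24 - 4 \cdot 67^{2}\right) = 1099 + \left(-24 + 4 \cdot 4489\right) = 1099 + \left(-24 + 17956\right) = 1099 + 17932 = 19031$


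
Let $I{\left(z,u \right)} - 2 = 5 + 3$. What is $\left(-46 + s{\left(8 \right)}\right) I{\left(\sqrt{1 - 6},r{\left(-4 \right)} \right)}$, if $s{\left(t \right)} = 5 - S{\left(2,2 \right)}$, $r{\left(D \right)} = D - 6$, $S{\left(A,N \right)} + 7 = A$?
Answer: $-360$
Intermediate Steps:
$S{\left(A,N \right)} = -7 + A$
$r{\left(D \right)} = -6 + D$ ($r{\left(D \right)} = D - 6 = -6 + D$)
$I{\left(z,u \right)} = 10$ ($I{\left(z,u \right)} = 2 + \left(5 + 3\right) = 2 + 8 = 10$)
$s{\left(t \right)} = 10$ ($s{\left(t \right)} = 5 - \left(-7 + 2\right) = 5 - -5 = 5 + 5 = 10$)
$\left(-46 + s{\left(8 \right)}\right) I{\left(\sqrt{1 - 6},r{\left(-4 \right)} \right)} = \left(-46 + 10\right) 10 = \left(-36\right) 10 = -360$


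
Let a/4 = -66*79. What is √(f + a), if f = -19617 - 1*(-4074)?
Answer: I*√36399 ≈ 190.79*I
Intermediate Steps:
f = -15543 (f = -19617 + 4074 = -15543)
a = -20856 (a = 4*(-66*79) = 4*(-5214) = -20856)
√(f + a) = √(-15543 - 20856) = √(-36399) = I*√36399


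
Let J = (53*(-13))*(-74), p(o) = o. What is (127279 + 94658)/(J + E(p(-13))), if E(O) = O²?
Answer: 221937/51155 ≈ 4.3385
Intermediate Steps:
J = 50986 (J = -689*(-74) = 50986)
(127279 + 94658)/(J + E(p(-13))) = (127279 + 94658)/(50986 + (-13)²) = 221937/(50986 + 169) = 221937/51155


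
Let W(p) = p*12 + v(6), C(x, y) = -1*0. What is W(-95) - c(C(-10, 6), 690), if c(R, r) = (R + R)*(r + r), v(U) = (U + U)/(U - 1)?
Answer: -5688/5 ≈ -1137.6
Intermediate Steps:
C(x, y) = 0
v(U) = 2*U/(-1 + U) (v(U) = (2*U)/(-1 + U) = 2*U/(-1 + U))
c(R, r) = 4*R*r (c(R, r) = (2*R)*(2*r) = 4*R*r)
W(p) = 12/5 + 12*p (W(p) = p*12 + 2*6/(-1 + 6) = 12*p + 2*6/5 = 12*p + 2*6*(⅕) = 12*p + 12/5 = 12/5 + 12*p)
W(-95) - c(C(-10, 6), 690) = (12/5 + 12*(-95)) - 4*0*690 = (12/5 - 1140) - 1*0 = -5688/5 + 0 = -5688/5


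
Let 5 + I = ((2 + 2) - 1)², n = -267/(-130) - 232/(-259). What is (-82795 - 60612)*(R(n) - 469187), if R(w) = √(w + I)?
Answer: 67284700109 - 143407*√7878544310/33670 ≈ 6.7284e+10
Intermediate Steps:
n = 99313/33670 (n = -267*(-1/130) - 232*(-1/259) = 267/130 + 232/259 = 99313/33670 ≈ 2.9496)
I = 4 (I = -5 + ((2 + 2) - 1)² = -5 + (4 - 1)² = -5 + 3² = -5 + 9 = 4)
R(w) = √(4 + w) (R(w) = √(w + 4) = √(4 + w))
(-82795 - 60612)*(R(n) - 469187) = (-82795 - 60612)*(√(4 + 99313/33670) - 469187) = -143407*(√(233993/33670) - 469187) = -143407*(√7878544310/33670 - 469187) = -143407*(-469187 + √7878544310/33670) = 67284700109 - 143407*√7878544310/33670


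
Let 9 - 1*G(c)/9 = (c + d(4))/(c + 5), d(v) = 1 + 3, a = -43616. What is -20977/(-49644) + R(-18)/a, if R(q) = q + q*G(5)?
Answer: 1226211601/2706590880 ≈ 0.45305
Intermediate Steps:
d(v) = 4
G(c) = 81 - 9*(4 + c)/(5 + c) (G(c) = 81 - 9*(c + 4)/(c + 5) = 81 - 9*(4 + c)/(5 + c))
R(q) = 739*q/10 (R(q) = q + q*(9*(41 + 8*5)/(5 + 5)) = q + q*(9*(41 + 40)/10) = q + q*(9*(⅒)*81) = q + q*(729/10) = q + 729*q/10 = 739*q/10)
-20977/(-49644) + R(-18)/a = -20977/(-49644) + ((739/10)*(-18))/(-43616) = -20977*(-1/49644) - 6651/5*(-1/43616) = 20977/49644 + 6651/218080 = 1226211601/2706590880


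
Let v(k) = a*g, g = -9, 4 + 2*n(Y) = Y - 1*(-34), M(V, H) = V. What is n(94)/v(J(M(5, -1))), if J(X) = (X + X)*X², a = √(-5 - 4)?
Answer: 62*I/27 ≈ 2.2963*I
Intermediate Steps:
n(Y) = 15 + Y/2 (n(Y) = -2 + (Y - 1*(-34))/2 = -2 + (Y + 34)/2 = -2 + (34 + Y)/2 = -2 + (17 + Y/2) = 15 + Y/2)
a = 3*I (a = √(-9) = 3*I ≈ 3.0*I)
J(X) = 2*X³ (J(X) = (2*X)*X² = 2*X³)
v(k) = -27*I (v(k) = (3*I)*(-9) = -27*I)
n(94)/v(J(M(5, -1))) = (15 + (½)*94)/((-27*I)) = (15 + 47)*(I/27) = 62*(I/27) = 62*I/27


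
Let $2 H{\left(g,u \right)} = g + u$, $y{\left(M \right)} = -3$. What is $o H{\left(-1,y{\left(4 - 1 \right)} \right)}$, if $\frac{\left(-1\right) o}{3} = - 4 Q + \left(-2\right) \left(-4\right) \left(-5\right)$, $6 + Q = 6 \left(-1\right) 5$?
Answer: $624$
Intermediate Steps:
$Q = -36$ ($Q = -6 + 6 \left(-1\right) 5 = -6 - 30 = -36$)
$o = -312$ ($o = - 3 \left(\left(-4\right) \left(-36\right) + \left(-2\right) \left(-4\right) \left(-5\right)\right) = - 3 \left(144 + 8 \left(-5\right)\right) = - 3 \left(144 - 40\right) = \left(-3\right) 104 = -312$)
$H{\left(g,u \right)} = \frac{g}{2} + \frac{u}{2}$ ($H{\left(g,u \right)} = \frac{g + u}{2} = \frac{g}{2} + \frac{u}{2}$)
$o H{\left(-1,y{\left(4 - 1 \right)} \right)} = - 312 \left(\frac{1}{2} \left(-1\right) + \frac{1}{2} \left(-3\right)\right) = - 312 \left(- \frac{1}{2} - \frac{3}{2}\right) = \left(-312\right) \left(-2\right) = 624$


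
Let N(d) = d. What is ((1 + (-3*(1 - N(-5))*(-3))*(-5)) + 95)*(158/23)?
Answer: -27492/23 ≈ -1195.3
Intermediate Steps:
((1 + (-3*(1 - N(-5))*(-3))*(-5)) + 95)*(158/23) = ((1 + (-3*(1 - 1*(-5))*(-3))*(-5)) + 95)*(158/23) = ((1 + (-3*(1 + 5)*(-3))*(-5)) + 95)*(158*(1/23)) = ((1 + (-3*6*(-3))*(-5)) + 95)*(158/23) = ((1 - 18*(-3)*(-5)) + 95)*(158/23) = ((1 + 54*(-5)) + 95)*(158/23) = ((1 - 270) + 95)*(158/23) = (-269 + 95)*(158/23) = -174*158/23 = -27492/23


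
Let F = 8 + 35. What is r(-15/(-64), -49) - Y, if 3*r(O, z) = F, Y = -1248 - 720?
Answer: 5947/3 ≈ 1982.3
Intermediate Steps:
F = 43
Y = -1968
r(O, z) = 43/3 (r(O, z) = (⅓)*43 = 43/3)
r(-15/(-64), -49) - Y = 43/3 - 1*(-1968) = 43/3 + 1968 = 5947/3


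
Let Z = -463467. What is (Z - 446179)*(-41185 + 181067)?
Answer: -127243101772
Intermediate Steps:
(Z - 446179)*(-41185 + 181067) = (-463467 - 446179)*(-41185 + 181067) = -909646*139882 = -127243101772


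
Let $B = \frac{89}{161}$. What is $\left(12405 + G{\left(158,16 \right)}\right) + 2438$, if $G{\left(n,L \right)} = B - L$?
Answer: $\frac{2387236}{161} \approx 14828.0$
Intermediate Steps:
$B = \frac{89}{161}$ ($B = 89 \cdot \frac{1}{161} = \frac{89}{161} \approx 0.5528$)
$G{\left(n,L \right)} = \frac{89}{161} - L$
$\left(12405 + G{\left(158,16 \right)}\right) + 2438 = \left(12405 + \left(\frac{89}{161} - 16\right)\right) + 2438 = \left(12405 - \frac{2487}{161}\right) + 2438 = \frac{1994718}{161} + 2438 = \frac{2387236}{161}$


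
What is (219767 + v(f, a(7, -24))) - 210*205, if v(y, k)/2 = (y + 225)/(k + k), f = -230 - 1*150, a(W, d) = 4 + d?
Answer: 706899/4 ≈ 1.7672e+5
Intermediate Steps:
f = -380 (f = -230 - 150 = -380)
v(y, k) = (225 + y)/k (v(y, k) = 2*((y + 225)/(k + k)) = 2*((225 + y)/((2*k))) = 2*((225 + y)*(1/(2*k))) = 2*((225 + y)/(2*k)) = (225 + y)/k)
(219767 + v(f, a(7, -24))) - 210*205 = (219767 + (225 - 380)/(4 - 24)) - 210*205 = (219767 - 155/(-20)) - 43050 = (219767 - 1/20*(-155)) - 43050 = (219767 + 31/4) - 43050 = 879099/4 - 43050 = 706899/4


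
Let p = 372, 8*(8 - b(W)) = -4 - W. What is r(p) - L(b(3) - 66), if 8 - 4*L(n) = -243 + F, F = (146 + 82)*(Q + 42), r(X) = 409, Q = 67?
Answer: 26237/4 ≈ 6559.3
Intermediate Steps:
b(W) = 17/2 + W/8 (b(W) = 8 - (-4 - W)/8 = 8 + (1/2 + W/8) = 17/2 + W/8)
F = 24852 (F = (146 + 82)*(67 + 42) = 228*109 = 24852)
L(n) = -24601/4 (L(n) = 2 - (-243 + 24852)/4 = 2 - 1/4*24609 = 2 - 24609/4 = -24601/4)
r(p) - L(b(3) - 66) = 409 - 1*(-24601/4) = 409 + 24601/4 = 26237/4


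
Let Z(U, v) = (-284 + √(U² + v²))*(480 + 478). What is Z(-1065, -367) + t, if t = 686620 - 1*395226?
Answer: 19322 + 958*√1268914 ≈ 1.0985e+6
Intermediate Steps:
t = 291394 (t = 686620 - 395226 = 291394)
Z(U, v) = -272072 + 958*√(U² + v²) (Z(U, v) = (-284 + √(U² + v²))*958 = -272072 + 958*√(U² + v²))
Z(-1065, -367) + t = (-272072 + 958*√((-1065)² + (-367)²)) + 291394 = (-272072 + 958*√(1134225 + 134689)) + 291394 = (-272072 + 958*√1268914) + 291394 = 19322 + 958*√1268914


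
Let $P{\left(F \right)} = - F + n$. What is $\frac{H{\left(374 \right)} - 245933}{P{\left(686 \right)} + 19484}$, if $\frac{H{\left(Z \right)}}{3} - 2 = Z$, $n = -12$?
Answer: $- \frac{244805}{18786} \approx -13.031$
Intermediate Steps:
$P{\left(F \right)} = -12 - F$ ($P{\left(F \right)} = - F - 12 = -12 - F$)
$H{\left(Z \right)} = 6 + 3 Z$
$\frac{H{\left(374 \right)} - 245933}{P{\left(686 \right)} + 19484} = \frac{\left(6 + 3 \cdot 374\right) - 245933}{\left(-12 - 686\right) + 19484} = \frac{\left(6 + 1122\right) - 245933}{\left(-12 - 686\right) + 19484} = \frac{1128 - 245933}{-698 + 19484} = - \frac{244805}{18786}$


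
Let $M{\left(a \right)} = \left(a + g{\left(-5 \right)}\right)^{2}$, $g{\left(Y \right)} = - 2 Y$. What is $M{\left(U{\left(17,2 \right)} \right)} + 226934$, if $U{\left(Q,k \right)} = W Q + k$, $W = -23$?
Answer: $370575$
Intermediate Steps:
$U{\left(Q,k \right)} = k - 23 Q$ ($U{\left(Q,k \right)} = - 23 Q + k = k - 23 Q$)
$M{\left(a \right)} = \left(10 + a\right)^{2}$ ($M{\left(a \right)} = \left(a - -10\right)^{2} = \left(a + 10\right)^{2} = \left(10 + a\right)^{2}$)
$M{\left(U{\left(17,2 \right)} \right)} + 226934 = \left(10 + \left(2 - 391\right)\right)^{2} + 226934 = \left(10 - 389\right)^{2} + 226934 = \left(-379\right)^{2} + 226934 = 143641 + 226934 = 370575$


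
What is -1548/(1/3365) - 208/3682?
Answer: -9589805924/1841 ≈ -5.2090e+6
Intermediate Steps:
-1548/(1/3365) - 208/3682 = -1548/1/3365 - 208*1/3682 = -1548*3365 - 104/1841 = -5209020 - 104/1841 = -9589805924/1841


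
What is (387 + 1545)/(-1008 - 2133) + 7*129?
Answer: 944797/1047 ≈ 902.38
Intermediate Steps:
(387 + 1545)/(-1008 - 2133) + 7*129 = 1932/(-3141) + 903 = 1932*(-1/3141) + 903 = -644/1047 + 903 = 944797/1047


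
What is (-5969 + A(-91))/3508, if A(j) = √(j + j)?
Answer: -5969/3508 + I*√182/3508 ≈ -1.7015 + 0.0038457*I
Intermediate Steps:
A(j) = √2*√j (A(j) = √(2*j) = √2*√j)
(-5969 + A(-91))/3508 = (-5969 + √2*√(-91))/3508 = (-5969 + √2*(I*√91))*(1/3508) = (-5969 + I*√182)*(1/3508) = -5969/3508 + I*√182/3508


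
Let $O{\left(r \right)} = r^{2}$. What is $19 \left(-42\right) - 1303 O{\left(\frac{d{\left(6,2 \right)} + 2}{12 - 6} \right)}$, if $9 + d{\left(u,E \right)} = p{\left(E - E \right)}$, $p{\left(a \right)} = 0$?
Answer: $- \frac{92575}{36} \approx -2571.5$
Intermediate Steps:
$d{\left(u,E \right)} = -9$ ($d{\left(u,E \right)} = -9 + 0 = -9$)
$19 \left(-42\right) - 1303 O{\left(\frac{d{\left(6,2 \right)} + 2}{12 - 6} \right)} = 19 \left(-42\right) - 1303 \left(\frac{-9 + 2}{12 - 6}\right)^{2} = -798 - 1303 \left(- \frac{7}{6}\right)^{2} = -798 - \frac{63847}{36} = - \frac{92575}{36}$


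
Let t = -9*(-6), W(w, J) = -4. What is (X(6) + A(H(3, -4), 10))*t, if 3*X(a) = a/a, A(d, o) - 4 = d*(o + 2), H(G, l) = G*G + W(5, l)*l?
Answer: 16434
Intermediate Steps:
H(G, l) = G² - 4*l (H(G, l) = G*G - 4*l = G² - 4*l)
A(d, o) = 4 + d*(2 + o) (A(d, o) = 4 + d*(o + 2) = 4 + d*(2 + o))
t = 54
X(a) = ⅓ (X(a) = (a/a)/3 = (⅓)*1 = ⅓)
(X(6) + A(H(3, -4), 10))*t = (⅓ + (4 + 2*(3² - 4*(-4)) + (3² - 4*(-4))*10))*54 = (⅓ + (4 + 2*(9 + 16) + (9 + 16)*10))*54 = (⅓ + (4 + 2*25 + 25*10))*54 = (⅓ + (4 + 50 + 250))*54 = (⅓ + 304)*54 = (913/3)*54 = 16434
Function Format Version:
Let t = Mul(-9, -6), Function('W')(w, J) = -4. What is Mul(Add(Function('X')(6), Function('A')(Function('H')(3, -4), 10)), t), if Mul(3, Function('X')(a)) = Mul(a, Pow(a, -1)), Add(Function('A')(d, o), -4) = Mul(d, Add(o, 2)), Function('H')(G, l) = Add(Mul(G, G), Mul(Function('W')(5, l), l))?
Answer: 16434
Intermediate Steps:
Function('H')(G, l) = Add(Pow(G, 2), Mul(-4, l)) (Function('H')(G, l) = Add(Mul(G, G), Mul(-4, l)) = Add(Pow(G, 2), Mul(-4, l)))
Function('A')(d, o) = Add(4, Mul(d, Add(2, o))) (Function('A')(d, o) = Add(4, Mul(d, Add(o, 2))) = Add(4, Mul(d, Add(2, o))))
t = 54
Function('X')(a) = Rational(1, 3) (Function('X')(a) = Mul(Rational(1, 3), Mul(a, Pow(a, -1))) = Mul(Rational(1, 3), 1) = Rational(1, 3))
Mul(Add(Function('X')(6), Function('A')(Function('H')(3, -4), 10)), t) = Mul(Add(Rational(1, 3), Add(4, Mul(2, Add(Pow(3, 2), Mul(-4, -4))), Mul(Add(Pow(3, 2), Mul(-4, -4)), 10))), 54) = Mul(Add(Rational(1, 3), Add(4, Mul(2, Add(9, 16)), Mul(Add(9, 16), 10))), 54) = Mul(Add(Rational(1, 3), Add(4, Mul(2, 25), Mul(25, 10))), 54) = Mul(Add(Rational(1, 3), Add(4, 50, 250)), 54) = Mul(Add(Rational(1, 3), 304), 54) = Mul(Rational(913, 3), 54) = 16434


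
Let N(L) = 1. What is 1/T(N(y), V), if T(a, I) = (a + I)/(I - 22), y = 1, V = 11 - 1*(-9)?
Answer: -2/21 ≈ -0.095238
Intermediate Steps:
V = 20 (V = 11 + 9 = 20)
T(a, I) = (I + a)/(-22 + I)
1/T(N(y), V) = 1/((20 + 1)/(-22 + 20)) = 1/(21/(-2)) = 1/(-½*21) = 1/(-21/2) = -2/21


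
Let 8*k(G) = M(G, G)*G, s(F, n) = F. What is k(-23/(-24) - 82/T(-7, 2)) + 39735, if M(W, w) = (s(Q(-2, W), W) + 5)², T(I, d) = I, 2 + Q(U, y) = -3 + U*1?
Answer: 13353089/336 ≈ 39741.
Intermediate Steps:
Q(U, y) = -5 + U (Q(U, y) = -2 + (-3 + U*1) = -2 + (-3 + U) = -5 + U)
M(W, w) = 4 (M(W, w) = ((-5 - 2) + 5)² = (-7 + 5)² = (-2)² = 4)
k(G) = G/2 (k(G) = (4*G)/8 = G/2)
k(-23/(-24) - 82/T(-7, 2)) + 39735 = (-23/(-24) - 82/(-7))/2 + 39735 = (-23*(-1/24) - 82*(-⅐))/2 + 39735 = (23/24 + 82/7)/2 + 39735 = (½)*(2129/168) + 39735 = 2129/336 + 39735 = 13353089/336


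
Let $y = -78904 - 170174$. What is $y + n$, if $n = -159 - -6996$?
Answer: $-242241$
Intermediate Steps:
$y = -249078$
$n = 6837$ ($n = -159 + 6996 = 6837$)
$y + n = -249078 + 6837 = -242241$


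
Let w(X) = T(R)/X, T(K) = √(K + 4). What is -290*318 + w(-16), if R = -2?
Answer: -92220 - √2/16 ≈ -92220.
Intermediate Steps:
T(K) = √(4 + K)
w(X) = √2/X (w(X) = √(4 - 2)/X = √2/X)
-290*318 + w(-16) = -290*318 + √2/(-16) = -92220 + √2*(-1/16) = -92220 - √2/16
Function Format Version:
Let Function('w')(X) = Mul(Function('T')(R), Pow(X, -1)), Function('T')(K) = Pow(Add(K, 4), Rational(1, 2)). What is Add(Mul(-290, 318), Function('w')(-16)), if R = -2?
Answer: Add(-92220, Mul(Rational(-1, 16), Pow(2, Rational(1, 2)))) ≈ -92220.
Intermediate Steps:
Function('T')(K) = Pow(Add(4, K), Rational(1, 2))
Function('w')(X) = Mul(Pow(2, Rational(1, 2)), Pow(X, -1)) (Function('w')(X) = Mul(Pow(Add(4, -2), Rational(1, 2)), Pow(X, -1)) = Mul(Pow(2, Rational(1, 2)), Pow(X, -1)))
Add(Mul(-290, 318), Function('w')(-16)) = Add(Mul(-290, 318), Mul(Pow(2, Rational(1, 2)), Pow(-16, -1))) = Add(-92220, Mul(Pow(2, Rational(1, 2)), Rational(-1, 16))) = Add(-92220, Mul(Rational(-1, 16), Pow(2, Rational(1, 2))))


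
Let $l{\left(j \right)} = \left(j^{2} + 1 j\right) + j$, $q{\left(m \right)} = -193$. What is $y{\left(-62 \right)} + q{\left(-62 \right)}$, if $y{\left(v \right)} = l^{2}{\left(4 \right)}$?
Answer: $383$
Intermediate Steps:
$l{\left(j \right)} = j^{2} + 2 j$ ($l{\left(j \right)} = \left(j^{2} + j\right) + j = \left(j + j^{2}\right) + j = j^{2} + 2 j$)
$y{\left(v \right)} = 576$ ($y{\left(v \right)} = \left(4 \left(2 + 4\right)\right)^{2} = \left(4 \cdot 6\right)^{2} = 24^{2} = 576$)
$y{\left(-62 \right)} + q{\left(-62 \right)} = 576 - 193 = 383$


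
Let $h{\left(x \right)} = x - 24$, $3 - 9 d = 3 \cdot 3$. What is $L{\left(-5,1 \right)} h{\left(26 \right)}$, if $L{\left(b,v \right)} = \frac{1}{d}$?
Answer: $-3$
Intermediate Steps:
$d = - \frac{2}{3}$ ($d = \frac{1}{3} - \frac{3 \cdot 3}{9} = \frac{1}{3} - 1 = - \frac{2}{3} \approx -0.66667$)
$L{\left(b,v \right)} = - \frac{3}{2}$ ($L{\left(b,v \right)} = \frac{1}{- \frac{2}{3}} = - \frac{3}{2}$)
$h{\left(x \right)} = -24 + x$
$L{\left(-5,1 \right)} h{\left(26 \right)} = - \frac{3 \left(-24 + 26\right)}{2} = \left(- \frac{3}{2}\right) 2 = -3$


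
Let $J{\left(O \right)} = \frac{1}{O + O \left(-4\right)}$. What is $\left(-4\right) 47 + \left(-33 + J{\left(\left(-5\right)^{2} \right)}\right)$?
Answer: $- \frac{16576}{75} \approx -221.01$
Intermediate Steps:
$J{\left(O \right)} = - \frac{1}{3 O}$ ($J{\left(O \right)} = \frac{1}{O - 4 O} = \frac{1}{\left(-3\right) O} = - \frac{1}{3 O}$)
$\left(-4\right) 47 + \left(-33 + J{\left(\left(-5\right)^{2} \right)}\right) = \left(-4\right) 47 - \left(33 + \frac{1}{3 \left(-5\right)^{2}}\right) = -188 - \left(33 + \frac{1}{3 \cdot 25}\right) = -188 - \frac{2476}{75} = - \frac{16576}{75}$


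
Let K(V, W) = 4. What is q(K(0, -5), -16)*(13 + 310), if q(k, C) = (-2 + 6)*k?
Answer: 5168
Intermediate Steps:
q(k, C) = 4*k
q(K(0, -5), -16)*(13 + 310) = (4*4)*(13 + 310) = 16*323 = 5168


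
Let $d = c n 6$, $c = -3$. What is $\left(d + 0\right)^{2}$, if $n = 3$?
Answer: $2916$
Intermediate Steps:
$d = -54$ ($d = \left(-3\right) 3 \cdot 6 = \left(-9\right) 6 = -54$)
$\left(d + 0\right)^{2} = \left(-54 + 0\right)^{2} = \left(-54\right)^{2} = 2916$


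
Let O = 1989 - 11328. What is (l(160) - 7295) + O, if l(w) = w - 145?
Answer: -16619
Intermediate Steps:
O = -9339
l(w) = -145 + w
(l(160) - 7295) + O = ((-145 + 160) - 7295) - 9339 = (15 - 7295) - 9339 = -7280 - 9339 = -16619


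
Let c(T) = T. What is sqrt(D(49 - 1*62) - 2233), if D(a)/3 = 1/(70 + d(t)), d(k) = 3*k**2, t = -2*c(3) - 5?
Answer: I*sqrt(418661638)/433 ≈ 47.255*I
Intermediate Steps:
t = -11 (t = -2*3 - 5 = -6 - 5 = -11)
D(a) = 3/433 (D(a) = 3/(70 + 3*(-11)**2) = 3/(70 + 3*121) = 3/(70 + 363) = 3/433)
sqrt(D(49 - 1*62) - 2233) = sqrt(3/433 - 2233) = sqrt(-966886/433) = I*sqrt(418661638)/433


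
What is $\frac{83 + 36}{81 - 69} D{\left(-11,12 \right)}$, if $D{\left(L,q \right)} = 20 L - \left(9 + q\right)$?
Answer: $- \frac{28679}{12} \approx -2389.9$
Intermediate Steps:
$D{\left(L,q \right)} = -9 - q + 20 L$
$\frac{83 + 36}{81 - 69} D{\left(-11,12 \right)} = \frac{83 + 36}{81 - 69} \left(-9 - 12 + 20 \left(-11\right)\right) = \frac{119}{12} \left(-9 - 12 - 220\right) = 119 \cdot \frac{1}{12} \left(-241\right) = \frac{119}{12} \left(-241\right) = - \frac{28679}{12}$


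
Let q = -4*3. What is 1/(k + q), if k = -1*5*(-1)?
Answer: -⅐ ≈ -0.14286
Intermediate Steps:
k = 5 (k = -5*(-1) = 5)
q = -12
1/(k + q) = 1/(5 - 12) = 1/(-7) = -⅐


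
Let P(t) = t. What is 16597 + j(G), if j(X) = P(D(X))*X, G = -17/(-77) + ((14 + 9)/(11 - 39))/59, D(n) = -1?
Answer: 43085275/2596 ≈ 16597.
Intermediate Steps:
G = 537/2596 (G = -17*(-1/77) + (23/(-28))*(1/59) = 17/77 + (23*(-1/28))*(1/59) = 17/77 - 23/28*1/59 = 17/77 - 23/1652 = 537/2596 ≈ 0.20686)
j(X) = -X
16597 + j(G) = 16597 - 1*537/2596 = 16597 - 537/2596 = 43085275/2596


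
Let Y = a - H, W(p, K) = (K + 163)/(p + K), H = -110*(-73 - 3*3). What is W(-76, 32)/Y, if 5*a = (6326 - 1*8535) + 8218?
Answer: 75/132308 ≈ 0.00056686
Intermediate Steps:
H = 9020 (H = -110*(-73 - 9) = -110*(-82) = 9020)
a = 6009/5 (a = ((6326 - 1*8535) + 8218)/5 = ((6326 - 8535) + 8218)/5 = (-2209 + 8218)/5 = (⅕)*6009 = 6009/5 ≈ 1201.8)
W(p, K) = (163 + K)/(K + p)
Y = -39091/5 (Y = 6009/5 - 1*9020 = 6009/5 - 9020 = -39091/5 ≈ -7818.2)
W(-76, 32)/Y = ((163 + 32)/(32 - 76))/(-39091/5) = (195/(-44))*(-5/39091) = -1/44*195*(-5/39091) = -195/44*(-5/39091) = 75/132308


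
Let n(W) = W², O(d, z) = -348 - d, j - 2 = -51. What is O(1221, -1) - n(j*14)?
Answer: -472165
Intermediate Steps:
j = -49 (j = 2 - 51 = -49)
O(1221, -1) - n(j*14) = (-348 - 1*1221) - (-49*14)² = (-348 - 1221) - 1*(-686)² = -1569 - 1*470596 = -1569 - 470596 = -472165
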